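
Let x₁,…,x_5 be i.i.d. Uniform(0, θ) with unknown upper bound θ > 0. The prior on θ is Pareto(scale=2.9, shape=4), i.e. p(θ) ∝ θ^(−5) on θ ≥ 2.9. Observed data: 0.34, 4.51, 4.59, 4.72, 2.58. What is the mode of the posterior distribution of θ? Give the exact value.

θ̂_MAP = 4.72

The Uniform(0, θ) likelihood is θ^(−n) for θ ≥ max(xᵢ), zero otherwise. Here max(xᵢ) = 4.72.
Posterior ∝ θ^(−5) · θ^(−5) = θ^(−10) on θ ≥ max(2.9, 4.72) = 4.72.
This density is strictly decreasing in θ, so the posterior mode lies at the lower boundary of the support.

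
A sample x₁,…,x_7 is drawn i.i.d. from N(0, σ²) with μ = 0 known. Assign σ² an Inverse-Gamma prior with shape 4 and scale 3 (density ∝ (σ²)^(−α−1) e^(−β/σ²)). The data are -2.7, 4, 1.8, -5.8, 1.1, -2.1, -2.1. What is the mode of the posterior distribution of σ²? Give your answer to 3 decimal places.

Sum of squared deviations about the known mean: SS = (-2.7−0)² + (4−0)² + (1.8−0)² + (-5.8−0)² + (1.1−0)² + (-2.1−0)² + (-2.1−0)² = 70.2.
The Normal likelihood contributes (σ²)^(−n/2) exp(−SS/(2σ²)), so the posterior is Inverse-Gamma(α + n/2, β + SS/2) = Inverse-Gamma(7.5, 38.1).
The mode of Inverse-Gamma(a, b) is b/(a+1) = 38.1/8.5 ≈ 4.482.

σ̂²_MAP = 4.482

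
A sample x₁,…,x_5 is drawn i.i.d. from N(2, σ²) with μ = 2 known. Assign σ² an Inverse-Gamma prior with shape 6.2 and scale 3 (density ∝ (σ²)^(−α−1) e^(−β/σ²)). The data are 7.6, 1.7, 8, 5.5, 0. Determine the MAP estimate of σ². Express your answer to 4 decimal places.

Sum of squared deviations about the known mean: SS = (7.6−2)² + (1.7−2)² + (8−2)² + (5.5−2)² + (0−2)² = 83.7.
The Normal likelihood contributes (σ²)^(−n/2) exp(−SS/(2σ²)), so the posterior is Inverse-Gamma(α + n/2, β + SS/2) = Inverse-Gamma(8.7, 44.85).
The mode of Inverse-Gamma(a, b) is b/(a+1) = 44.85/9.7 ≈ 4.6237.

σ̂²_MAP = 4.6237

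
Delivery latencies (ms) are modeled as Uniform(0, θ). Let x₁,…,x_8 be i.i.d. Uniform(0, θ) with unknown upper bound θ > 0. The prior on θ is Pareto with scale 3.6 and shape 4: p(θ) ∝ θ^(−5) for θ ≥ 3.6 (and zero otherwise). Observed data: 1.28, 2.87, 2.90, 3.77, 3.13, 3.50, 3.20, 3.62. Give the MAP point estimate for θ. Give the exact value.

θ̂_MAP = 3.77

The Uniform(0, θ) likelihood is θ^(−n) for θ ≥ max(xᵢ), zero otherwise. Here max(xᵢ) = 3.77.
Posterior ∝ θ^(−5) · θ^(−8) = θ^(−13) on θ ≥ max(3.6, 3.77) = 3.77.
This density is strictly decreasing in θ, so the posterior mode lies at the lower boundary of the support.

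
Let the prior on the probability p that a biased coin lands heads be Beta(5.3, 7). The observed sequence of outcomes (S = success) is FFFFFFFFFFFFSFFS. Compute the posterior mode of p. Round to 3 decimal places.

Prior: Beta(5.3, 7).
Data: 2 successes in 16 trials (from the sequence). The binomial likelihood contributes p^2(1−p)^14, so the posterior is Beta(5.3+2, 7+14) = Beta(7.3, 21).
For Beta(a, b) with a, b > 1 the mode is (a−1)/(a+b−2) = 6.3/26.3 ≈ 0.240.

p̂_MAP = 0.240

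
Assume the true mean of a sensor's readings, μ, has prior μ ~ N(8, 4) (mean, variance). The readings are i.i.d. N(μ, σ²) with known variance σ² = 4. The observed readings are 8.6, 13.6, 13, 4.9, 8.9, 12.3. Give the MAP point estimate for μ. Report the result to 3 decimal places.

n = 6; x̄ = (8.6 + 13.6 + 13 + 4.9 + 8.9 + 12.3)/6 = 61.3/6 = 613/60 ≈ 10.2167.
For a Normal prior and Normal likelihood with known variance, the posterior is Normal; its mode equals its mean, the precision-weighted average.
Prior precision 1/σ₀² = 1/4 = 0.25; data precision n/σ² = 6/4 = 1.5.
μ̂ = (0.25·8 + 1.5·(613/60)) / (0.25 + 1.5) = 17.325/1.75 = 9.900.

μ̂_MAP = 9.900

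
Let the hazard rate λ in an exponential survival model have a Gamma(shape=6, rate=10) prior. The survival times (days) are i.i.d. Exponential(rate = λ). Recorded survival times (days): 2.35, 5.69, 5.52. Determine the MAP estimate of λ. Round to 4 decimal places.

The Exponential(rate=λ) likelihood is ∝ λ^n e^(−λΣtᵢ). Here n = 3 and Σtᵢ = 2.35 + 5.69 + 5.52 = 13.56.
Posterior ∝ λ^5e^(−10λ) · λ^3e^(−13.56λ) = λ^8e^(−23.56λ), i.e. Gamma(9, 23.56).
Mode = (a−1)/b = 8/23.56 ≈ 0.3396.

λ̂_MAP = 0.3396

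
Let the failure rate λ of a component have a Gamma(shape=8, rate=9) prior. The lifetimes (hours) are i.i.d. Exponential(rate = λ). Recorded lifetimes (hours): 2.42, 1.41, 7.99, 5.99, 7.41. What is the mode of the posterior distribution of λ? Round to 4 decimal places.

The Exponential(rate=λ) likelihood is ∝ λ^n e^(−λΣtᵢ). Here n = 5 and Σtᵢ = 2.42 + 1.41 + 7.99 + 5.99 + 7.41 = 25.22.
Posterior ∝ λ^7e^(−9λ) · λ^5e^(−25.22λ) = λ^12e^(−34.22λ), i.e. Gamma(13, 34.22).
Mode = (a−1)/b = 12/34.22 ≈ 0.3507.

λ̂_MAP = 0.3507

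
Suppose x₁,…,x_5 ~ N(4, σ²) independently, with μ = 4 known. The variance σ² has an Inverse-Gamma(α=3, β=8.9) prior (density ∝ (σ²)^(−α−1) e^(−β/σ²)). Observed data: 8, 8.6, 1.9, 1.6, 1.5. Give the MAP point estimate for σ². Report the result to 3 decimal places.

Sum of squared deviations about the known mean: SS = (8−4)² + (8.6−4)² + (1.9−4)² + (1.6−4)² + (1.5−4)² = 53.58.
The Normal likelihood contributes (σ²)^(−n/2) exp(−SS/(2σ²)), so the posterior is Inverse-Gamma(α + n/2, β + SS/2) = Inverse-Gamma(5.5, 35.69).
The mode of Inverse-Gamma(a, b) is b/(a+1) = 35.69/6.5 ≈ 5.491.

σ̂²_MAP = 5.491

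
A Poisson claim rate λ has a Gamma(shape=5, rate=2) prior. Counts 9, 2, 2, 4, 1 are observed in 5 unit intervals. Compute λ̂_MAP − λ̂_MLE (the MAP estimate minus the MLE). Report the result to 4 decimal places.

MAP − MLE = -0.4571

Σxᵢ = 18. Posterior is Gamma(23, 7); MAP = (23−1)/7 = 22/7 ≈ 3.14286.
MLE = x̄ = 18/5 ≈ 3.60000.
Difference = 22/7 − 18/5 = -16/35 ≈ -0.4571.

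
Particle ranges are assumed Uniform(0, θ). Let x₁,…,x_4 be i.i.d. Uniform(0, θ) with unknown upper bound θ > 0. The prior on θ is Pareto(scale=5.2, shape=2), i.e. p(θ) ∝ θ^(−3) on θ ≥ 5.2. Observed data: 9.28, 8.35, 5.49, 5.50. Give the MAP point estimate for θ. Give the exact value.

The Uniform(0, θ) likelihood is θ^(−n) for θ ≥ max(xᵢ), zero otherwise. Here max(xᵢ) = 9.28.
Posterior ∝ θ^(−3) · θ^(−4) = θ^(−7) on θ ≥ max(5.2, 9.28) = 9.28.
This density is strictly decreasing in θ, so the posterior mode lies at the lower boundary of the support.

θ̂_MAP = 9.28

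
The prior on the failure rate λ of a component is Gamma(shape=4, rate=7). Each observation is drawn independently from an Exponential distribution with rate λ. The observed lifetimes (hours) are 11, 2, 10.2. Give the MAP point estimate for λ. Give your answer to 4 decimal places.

λ̂_MAP = 0.1987

The Exponential(rate=λ) likelihood is ∝ λ^n e^(−λΣtᵢ). Here n = 3 and Σtᵢ = 11 + 2 + 10.2 = 23.2.
Posterior ∝ λ^3e^(−7λ) · λ^3e^(−23.2λ) = λ^6e^(−30.2λ), i.e. Gamma(7, 30.2).
Mode = (a−1)/b = 6/30.2 ≈ 0.1987.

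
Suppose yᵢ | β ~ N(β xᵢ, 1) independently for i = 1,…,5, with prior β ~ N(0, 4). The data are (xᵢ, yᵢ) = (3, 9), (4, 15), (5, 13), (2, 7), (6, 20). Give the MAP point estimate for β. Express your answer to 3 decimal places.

log p(β | y) = −Σ(yᵢ − βxᵢ)²/(2·1) − β²/(2·4) + const.
Setting the derivative to zero: Σxᵢ(yᵢ − βxᵢ)/1 − β/4 = 0, so β = Σxᵢyᵢ / (Σxᵢ² + σ²/τ²).
Σxᵢyᵢ = 3·9 + 4·15 + 5·13 + 2·7 + 6·20 = 286; Σxᵢ² = 90; σ²/τ² = 0.25.
β̂_MAP = 286 / (90 + 0.25) = 286/90.25 ≈ 3.169.

β̂_MAP = 3.169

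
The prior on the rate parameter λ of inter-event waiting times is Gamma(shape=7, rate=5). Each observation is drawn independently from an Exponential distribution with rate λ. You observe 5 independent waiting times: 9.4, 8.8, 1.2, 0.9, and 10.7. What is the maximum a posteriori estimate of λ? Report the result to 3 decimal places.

λ̂_MAP = 0.306

The Exponential(rate=λ) likelihood is ∝ λ^n e^(−λΣtᵢ). Here n = 5 and Σtᵢ = 9.4 + 8.8 + 1.2 + 0.9 + 10.7 = 31.
Posterior ∝ λ^6e^(−5λ) · λ^5e^(−31λ) = λ^11e^(−36λ), i.e. Gamma(12, 36).
Mode = (a−1)/b = 11/36 ≈ 0.306.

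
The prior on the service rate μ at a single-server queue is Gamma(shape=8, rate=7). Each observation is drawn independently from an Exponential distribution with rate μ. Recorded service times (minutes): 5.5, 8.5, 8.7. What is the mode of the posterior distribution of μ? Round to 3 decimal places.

μ̂_MAP = 0.337

The Exponential(rate=μ) likelihood is ∝ μ^n e^(−μΣtᵢ). Here n = 3 and Σtᵢ = 5.5 + 8.5 + 8.7 = 22.7.
Posterior ∝ μ^7e^(−7μ) · μ^3e^(−22.7μ) = μ^10e^(−29.7μ), i.e. Gamma(11, 29.7).
Mode = (a−1)/b = 10/29.7 ≈ 0.337.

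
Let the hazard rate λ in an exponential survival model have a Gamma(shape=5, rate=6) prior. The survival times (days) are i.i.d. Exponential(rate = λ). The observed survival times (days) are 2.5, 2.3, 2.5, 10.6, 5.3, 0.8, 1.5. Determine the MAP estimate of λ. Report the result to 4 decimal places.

The Exponential(rate=λ) likelihood is ∝ λ^n e^(−λΣtᵢ). Here n = 7 and Σtᵢ = 2.5 + 2.3 + 2.5 + 10.6 + 5.3 + 0.8 + 1.5 = 25.5.
Posterior ∝ λ^4e^(−6λ) · λ^7e^(−25.5λ) = λ^11e^(−31.5λ), i.e. Gamma(12, 31.5).
Mode = (a−1)/b = 11/31.5 ≈ 0.3492.

λ̂_MAP = 0.3492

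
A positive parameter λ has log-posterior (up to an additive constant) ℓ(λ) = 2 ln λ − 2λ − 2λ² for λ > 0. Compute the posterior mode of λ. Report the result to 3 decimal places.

ℓ'(λ) = 2/λ − 2 − 4λ. Setting this to zero and multiplying by λ: 4λ² + 2λ − 2 = 0.
λ = (−2 + √(2² + 4·4·2)) / (2·4) = (−2 + √36) / 8 = (−2 + 6)/8 = 1/2.
ℓ''(λ) = −2/λ² − 4 < 0, confirming a maximum.

λ̂_MAP = 0.500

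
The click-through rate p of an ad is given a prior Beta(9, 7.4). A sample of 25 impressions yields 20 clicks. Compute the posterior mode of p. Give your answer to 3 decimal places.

Prior: Beta(9, 7.4).
Data: 20 successes in 25 trials. The binomial likelihood contributes p^20(1−p)^5, so the posterior is Beta(9+20, 7.4+5) = Beta(29, 12.4).
For Beta(a, b) with a, b > 1 the mode is (a−1)/(a+b−2) = 28/39.4 ≈ 0.711.

p̂_MAP = 0.711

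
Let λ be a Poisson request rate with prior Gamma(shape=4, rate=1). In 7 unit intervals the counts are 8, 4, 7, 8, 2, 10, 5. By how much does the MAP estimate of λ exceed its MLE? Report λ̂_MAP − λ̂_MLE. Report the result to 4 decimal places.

Σxᵢ = 44. Posterior is Gamma(48, 8); MAP = (48−1)/8 = 47/8 ≈ 5.87500.
MLE = x̄ = 44/7 ≈ 6.28571.
Difference = 47/8 − 44/7 = -23/56 ≈ -0.4107.

MAP − MLE = -0.4107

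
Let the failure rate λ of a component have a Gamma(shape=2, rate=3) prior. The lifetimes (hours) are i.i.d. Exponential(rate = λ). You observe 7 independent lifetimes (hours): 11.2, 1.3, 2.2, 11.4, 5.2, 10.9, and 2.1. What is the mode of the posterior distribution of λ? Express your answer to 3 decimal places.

The Exponential(rate=λ) likelihood is ∝ λ^n e^(−λΣtᵢ). Here n = 7 and Σtᵢ = 11.2 + 1.3 + 2.2 + 11.4 + 5.2 + 10.9 + 2.1 = 44.3.
Posterior ∝ λe^(−3λ) · λ^7e^(−44.3λ) = λ^8e^(−47.3λ), i.e. Gamma(9, 47.3).
Mode = (a−1)/b = 8/47.3 ≈ 0.169.

λ̂_MAP = 0.169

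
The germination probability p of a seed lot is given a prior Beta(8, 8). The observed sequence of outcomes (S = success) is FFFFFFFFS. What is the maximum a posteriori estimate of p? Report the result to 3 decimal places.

Prior: Beta(8, 8).
Data: 1 success in 9 trials (from the sequence). The binomial likelihood contributes p(1−p)^8, so the posterior is Beta(8+1, 8+8) = Beta(9, 16).
For Beta(a, b) with a, b > 1 the mode is (a−1)/(a+b−2) = 8/23 ≈ 0.348.

p̂_MAP = 0.348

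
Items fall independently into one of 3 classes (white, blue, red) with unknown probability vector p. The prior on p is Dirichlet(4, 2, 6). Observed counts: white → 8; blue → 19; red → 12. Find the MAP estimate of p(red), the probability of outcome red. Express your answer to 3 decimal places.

The posterior is Dirichlet(αᵢ + nᵢ) = Dirichlet(12, 21, 18).
For a Dirichlet(a₁,…,a_K) with all aᵢ > 1, the mode has j-th component (aⱼ − 1)/(Σaᵢ − K).
Here Σaᵢ = 51 and K = 3, so p(red) = (18 − 1)/(51 − 3) = 17/48 ≈ 0.354.

MAP estimate of p(red) = 0.354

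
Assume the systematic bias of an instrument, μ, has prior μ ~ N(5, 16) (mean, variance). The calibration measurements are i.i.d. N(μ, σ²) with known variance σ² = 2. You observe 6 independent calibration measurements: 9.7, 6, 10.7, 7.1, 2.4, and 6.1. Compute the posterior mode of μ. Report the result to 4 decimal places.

n = 6; x̄ = (9.7 + 6 + 10.7 + 7.1 + 2.4 + 6.1)/6 = 42/6 = 7.
For a Normal prior and Normal likelihood with known variance, the posterior is Normal; its mode equals its mean, the precision-weighted average.
Prior precision 1/σ₀² = 1/16 = 0.0625; data precision n/σ² = 6/2 = 3.
μ̂ = (0.0625·5 + 3·7) / (0.0625 + 3) = 21.3125/3.0625 = 341/49 ≈ 6.9592.

μ̂_MAP = 6.9592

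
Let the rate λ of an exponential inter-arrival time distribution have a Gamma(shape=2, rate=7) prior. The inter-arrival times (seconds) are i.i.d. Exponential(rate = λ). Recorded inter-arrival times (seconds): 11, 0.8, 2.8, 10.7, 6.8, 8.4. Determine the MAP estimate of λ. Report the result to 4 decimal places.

λ̂_MAP = 0.1474

The Exponential(rate=λ) likelihood is ∝ λ^n e^(−λΣtᵢ). Here n = 6 and Σtᵢ = 11 + 0.8 + 2.8 + 10.7 + 6.8 + 8.4 = 40.5.
Posterior ∝ λe^(−7λ) · λ^6e^(−40.5λ) = λ^7e^(−47.5λ), i.e. Gamma(8, 47.5).
Mode = (a−1)/b = 7/47.5 ≈ 0.1474.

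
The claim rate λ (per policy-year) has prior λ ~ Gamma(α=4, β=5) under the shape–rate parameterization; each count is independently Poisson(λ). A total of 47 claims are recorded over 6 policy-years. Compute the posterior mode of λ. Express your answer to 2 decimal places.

λ̂_MAP = 4.55

Σxᵢ = 47, n = 6.
Posterior ∝ λ^3e^(−5λ) · λ^47e^(−6λ) = λ^50e^(−11λ), i.e. Gamma(shape=51, rate=11).
The mode of a Gamma(a, b) with a ≥ 1 (shape–rate) is (a−1)/b = 50/11 ≈ 4.55.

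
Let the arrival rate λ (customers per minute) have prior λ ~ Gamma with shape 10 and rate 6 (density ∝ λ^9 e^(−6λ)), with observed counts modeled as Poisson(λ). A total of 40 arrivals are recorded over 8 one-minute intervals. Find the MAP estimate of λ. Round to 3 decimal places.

Σxᵢ = 40, n = 8.
Posterior ∝ λ^9e^(−6λ) · λ^40e^(−8λ) = λ^49e^(−14λ), i.e. Gamma(shape=50, rate=14).
The mode of a Gamma(a, b) with a ≥ 1 (shape–rate) is (a−1)/b = 49/14 ≈ 3.500.

λ̂_MAP = 3.500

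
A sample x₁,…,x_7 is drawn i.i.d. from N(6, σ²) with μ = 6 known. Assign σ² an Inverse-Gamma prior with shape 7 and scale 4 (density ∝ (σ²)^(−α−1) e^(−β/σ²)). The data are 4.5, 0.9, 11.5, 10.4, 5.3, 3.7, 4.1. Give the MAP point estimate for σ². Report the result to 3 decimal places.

σ̂²_MAP = 4.142

Sum of squared deviations about the known mean: SS = (4.5−6)² + (0.9−6)² + (11.5−6)² + (10.4−6)² + (5.3−6)² + (3.7−6)² + (4.1−6)² = 87.26.
The Normal likelihood contributes (σ²)^(−n/2) exp(−SS/(2σ²)), so the posterior is Inverse-Gamma(α + n/2, β + SS/2) = Inverse-Gamma(10.5, 47.63).
The mode of Inverse-Gamma(a, b) is b/(a+1) = 47.63/11.5 ≈ 4.142.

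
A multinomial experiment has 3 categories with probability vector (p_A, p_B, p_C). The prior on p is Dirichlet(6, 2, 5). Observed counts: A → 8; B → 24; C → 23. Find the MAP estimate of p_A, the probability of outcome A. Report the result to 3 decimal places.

MAP estimate of p_A = 0.200

The posterior is Dirichlet(αᵢ + nᵢ) = Dirichlet(14, 26, 28).
For a Dirichlet(a₁,…,a_K) with all aᵢ > 1, the mode has j-th component (aⱼ − 1)/(Σaᵢ − K).
Here Σaᵢ = 68 and K = 3, so p_A = (14 − 1)/(68 − 3) = 13/65 ≈ 0.200.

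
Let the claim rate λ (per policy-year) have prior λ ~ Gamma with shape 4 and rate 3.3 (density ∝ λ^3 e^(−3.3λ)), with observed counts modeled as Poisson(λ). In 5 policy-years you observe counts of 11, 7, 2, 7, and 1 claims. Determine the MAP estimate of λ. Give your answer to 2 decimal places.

λ̂_MAP = 3.73

Σxᵢ = 11+7+2+7+1 = 28, with n = 5.
Posterior ∝ λ^3e^(−3.3λ) · λ^28e^(−5λ) = λ^31e^(−8.3λ), i.e. Gamma(shape=32, rate=8.3).
The mode of a Gamma(a, b) with a ≥ 1 (shape–rate) is (a−1)/b = 31/8.3 ≈ 3.73.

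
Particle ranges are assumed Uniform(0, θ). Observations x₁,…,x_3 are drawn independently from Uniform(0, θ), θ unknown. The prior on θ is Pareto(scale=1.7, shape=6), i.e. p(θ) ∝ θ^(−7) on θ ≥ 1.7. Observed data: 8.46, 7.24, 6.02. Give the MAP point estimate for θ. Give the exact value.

The Uniform(0, θ) likelihood is θ^(−n) for θ ≥ max(xᵢ), zero otherwise. Here max(xᵢ) = 8.46.
Posterior ∝ θ^(−7) · θ^(−3) = θ^(−10) on θ ≥ max(1.7, 8.46) = 8.46.
This density is strictly decreasing in θ, so the posterior mode lies at the lower boundary of the support.

θ̂_MAP = 8.46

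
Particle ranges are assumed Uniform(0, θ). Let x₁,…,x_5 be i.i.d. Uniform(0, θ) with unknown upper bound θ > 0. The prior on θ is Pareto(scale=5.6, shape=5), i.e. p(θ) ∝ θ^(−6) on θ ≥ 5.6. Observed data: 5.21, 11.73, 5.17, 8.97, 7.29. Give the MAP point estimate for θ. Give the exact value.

The Uniform(0, θ) likelihood is θ^(−n) for θ ≥ max(xᵢ), zero otherwise. Here max(xᵢ) = 11.73.
Posterior ∝ θ^(−6) · θ^(−5) = θ^(−11) on θ ≥ max(5.6, 11.73) = 11.73.
This density is strictly decreasing in θ, so the posterior mode lies at the lower boundary of the support.

θ̂_MAP = 11.73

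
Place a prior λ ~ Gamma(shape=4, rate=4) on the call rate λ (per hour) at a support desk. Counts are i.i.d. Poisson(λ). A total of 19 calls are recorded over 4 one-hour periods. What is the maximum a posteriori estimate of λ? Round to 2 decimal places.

Σxᵢ = 19, n = 4.
Posterior ∝ λ^3e^(−4λ) · λ^19e^(−4λ) = λ^22e^(−8λ), i.e. Gamma(shape=23, rate=8).
The mode of a Gamma(a, b) with a ≥ 1 (shape–rate) is (a−1)/b = 22/8 ≈ 2.75.

λ̂_MAP = 2.75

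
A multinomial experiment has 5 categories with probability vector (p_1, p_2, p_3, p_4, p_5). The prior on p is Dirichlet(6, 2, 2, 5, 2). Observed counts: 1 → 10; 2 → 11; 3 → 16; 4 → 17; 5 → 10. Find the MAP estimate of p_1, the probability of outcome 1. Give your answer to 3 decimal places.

MAP estimate: 0.197

The posterior is Dirichlet(αᵢ + nᵢ) = Dirichlet(16, 13, 18, 22, 12).
For a Dirichlet(a₁,…,a_K) with all aᵢ > 1, the mode has j-th component (aⱼ − 1)/(Σaᵢ − K).
Here Σaᵢ = 81 and K = 5, so p_1 = (16 − 1)/(81 − 5) = 15/76 ≈ 0.197.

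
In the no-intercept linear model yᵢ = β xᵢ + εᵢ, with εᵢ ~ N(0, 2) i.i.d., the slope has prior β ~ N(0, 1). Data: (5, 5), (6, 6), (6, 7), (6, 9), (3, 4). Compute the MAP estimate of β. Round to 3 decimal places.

log p(β | y) = −Σ(yᵢ − βxᵢ)²/(2·2) − β²/(2·1) + const.
Setting the derivative to zero: Σxᵢ(yᵢ − βxᵢ)/2 − β/1 = 0, so β = Σxᵢyᵢ / (Σxᵢ² + σ²/τ²).
Σxᵢyᵢ = 5·5 + 6·6 + 6·7 + 6·9 + 3·4 = 169; Σxᵢ² = 142; σ²/τ² = 2.
β̂_MAP = 169 / (142 + 2) = 169/144 ≈ 1.174.

β̂_MAP = 1.174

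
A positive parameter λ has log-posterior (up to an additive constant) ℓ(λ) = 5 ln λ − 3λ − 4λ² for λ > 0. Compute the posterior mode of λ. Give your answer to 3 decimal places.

λ̂_MAP = 0.625

ℓ'(λ) = 5/λ − 3 − 8λ. Setting this to zero and multiplying by λ: 8λ² + 3λ − 5 = 0.
λ = (−3 + √(3² + 4·8·5)) / (2·8) = (−3 + √169) / 16 = (−3 + 13)/16 = 5/8.
ℓ''(λ) = −5/λ² − 8 < 0, confirming a maximum.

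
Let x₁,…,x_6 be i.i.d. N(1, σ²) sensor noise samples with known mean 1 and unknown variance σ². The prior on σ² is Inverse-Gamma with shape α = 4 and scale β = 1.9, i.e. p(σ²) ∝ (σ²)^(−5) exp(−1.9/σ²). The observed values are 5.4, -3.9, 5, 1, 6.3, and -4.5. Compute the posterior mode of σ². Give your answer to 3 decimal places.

σ̂²_MAP = 7.594

Sum of squared deviations about the known mean: SS = (5.4−1)² + (-3.9−1)² + (5−1)² + (1−1)² + (6.3−1)² + (-4.5−1)² = 117.71.
The Normal likelihood contributes (σ²)^(−n/2) exp(−SS/(2σ²)), so the posterior is Inverse-Gamma(α + n/2, β + SS/2) = Inverse-Gamma(7, 60.755).
The mode of Inverse-Gamma(a, b) is b/(a+1) = 60.755/8 ≈ 7.594.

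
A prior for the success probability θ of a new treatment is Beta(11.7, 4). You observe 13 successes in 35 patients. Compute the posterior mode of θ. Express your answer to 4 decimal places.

θ̂_MAP = 0.4867

Prior: Beta(11.7, 4).
Data: 13 successes in 35 trials. The binomial likelihood contributes θ^13(1−θ)^22, so the posterior is Beta(11.7+13, 4+22) = Beta(24.7, 26).
For Beta(a, b) with a, b > 1 the mode is (a−1)/(a+b−2) = 23.7/48.7 ≈ 0.4867.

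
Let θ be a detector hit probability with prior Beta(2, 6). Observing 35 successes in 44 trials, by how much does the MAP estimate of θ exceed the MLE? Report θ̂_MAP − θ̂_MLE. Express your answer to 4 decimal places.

Posterior is Beta(37, 15); MAP = (37−1)/(52−2) = 36/50 ≈ 0.72000.
MLE ignores the prior: θ̂_MLE = k/n = 35/44 ≈ 0.79545.
Difference = 36/50 − 35/44 = -83/1100 ≈ -0.0755.

MAP − MLE = -0.0755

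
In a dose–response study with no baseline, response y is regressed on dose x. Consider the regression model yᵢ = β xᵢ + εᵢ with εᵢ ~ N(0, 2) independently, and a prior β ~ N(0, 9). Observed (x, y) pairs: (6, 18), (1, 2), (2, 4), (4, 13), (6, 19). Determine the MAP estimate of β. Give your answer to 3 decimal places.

log p(β | y) = −Σ(yᵢ − βxᵢ)²/(2·2) − β²/(2·9) + const.
Setting the derivative to zero: Σxᵢ(yᵢ − βxᵢ)/2 − β/9 = 0, so β = Σxᵢyᵢ / (Σxᵢ² + σ²/τ²).
Σxᵢyᵢ = 6·18 + 1·2 + 2·4 + 4·13 + 6·19 = 284; Σxᵢ² = 93; σ²/τ² = 2/9.
β̂_MAP = 284 / (93 + 2/9) = 284/(839/9) = 2556/839 ≈ 3.046.

β̂_MAP = 3.046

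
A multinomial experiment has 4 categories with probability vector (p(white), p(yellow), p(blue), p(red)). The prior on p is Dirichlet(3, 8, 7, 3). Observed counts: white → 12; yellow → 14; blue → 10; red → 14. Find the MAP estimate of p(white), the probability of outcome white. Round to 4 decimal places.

MAP estimate of p(white) = 0.2090

The posterior is Dirichlet(αᵢ + nᵢ) = Dirichlet(15, 22, 17, 17).
For a Dirichlet(a₁,…,a_K) with all aᵢ > 1, the mode has j-th component (aⱼ − 1)/(Σaᵢ − K).
Here Σaᵢ = 71 and K = 4, so p(white) = (15 − 1)/(71 − 4) = 14/67 ≈ 0.2090.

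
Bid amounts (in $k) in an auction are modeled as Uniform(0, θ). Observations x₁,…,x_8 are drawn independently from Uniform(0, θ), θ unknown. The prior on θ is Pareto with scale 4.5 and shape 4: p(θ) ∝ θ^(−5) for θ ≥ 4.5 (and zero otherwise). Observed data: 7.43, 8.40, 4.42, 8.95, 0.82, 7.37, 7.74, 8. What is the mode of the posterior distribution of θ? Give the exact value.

θ̂_MAP = 8.95

The Uniform(0, θ) likelihood is θ^(−n) for θ ≥ max(xᵢ), zero otherwise. Here max(xᵢ) = 8.95.
Posterior ∝ θ^(−5) · θ^(−8) = θ^(−13) on θ ≥ max(4.5, 8.95) = 8.95.
This density is strictly decreasing in θ, so the posterior mode lies at the lower boundary of the support.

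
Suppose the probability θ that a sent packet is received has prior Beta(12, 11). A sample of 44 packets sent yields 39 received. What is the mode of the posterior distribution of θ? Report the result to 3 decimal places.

Prior: Beta(12, 11).
Data: 39 successes in 44 trials. The binomial likelihood contributes θ^39(1−θ)^5, so the posterior is Beta(12+39, 11+5) = Beta(51, 16).
For Beta(a, b) with a, b > 1 the mode is (a−1)/(a+b−2) = 50/65 ≈ 0.769.

θ̂_MAP = 0.769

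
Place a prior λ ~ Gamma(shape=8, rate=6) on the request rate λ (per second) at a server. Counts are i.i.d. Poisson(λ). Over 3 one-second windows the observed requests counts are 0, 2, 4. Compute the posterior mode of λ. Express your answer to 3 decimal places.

λ̂_MAP = 1.444

Σxᵢ = 0+2+4 = 6, with n = 3.
Posterior ∝ λ^7e^(−6λ) · λ^6e^(−3λ) = λ^13e^(−9λ), i.e. Gamma(shape=14, rate=9).
The mode of a Gamma(a, b) with a ≥ 1 (shape–rate) is (a−1)/b = 13/9 ≈ 1.444.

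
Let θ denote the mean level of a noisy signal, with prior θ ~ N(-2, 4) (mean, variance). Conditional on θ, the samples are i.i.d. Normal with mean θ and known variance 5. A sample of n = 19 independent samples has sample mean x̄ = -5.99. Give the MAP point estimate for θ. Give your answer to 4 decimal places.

θ̂_MAP = -5.7437

n = 19, x̄ = -5.99.
For a Normal prior and Normal likelihood with known variance, the posterior is Normal; its mode equals its mean, the precision-weighted average.
Prior precision 1/σ₀² = 1/4 = 0.25; data precision n/σ² = 19/5 = 3.8.
θ̂ = (0.25·(-2) + 3.8·(-5.99)) / (0.25 + 3.8) = (-23.262)/4.05 = -3877/675 ≈ -5.7437.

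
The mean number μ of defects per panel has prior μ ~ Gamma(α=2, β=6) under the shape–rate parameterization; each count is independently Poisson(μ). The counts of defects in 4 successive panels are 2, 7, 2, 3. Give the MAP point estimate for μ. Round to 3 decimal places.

Σxᵢ = 2+7+2+3 = 14, with n = 4.
Posterior ∝ μe^(−6μ) · μ^14e^(−4μ) = μ^15e^(−10μ), i.e. Gamma(shape=16, rate=10).
The mode of a Gamma(a, b) with a ≥ 1 (shape–rate) is (a−1)/b = 15/10 ≈ 1.500.

μ̂_MAP = 1.500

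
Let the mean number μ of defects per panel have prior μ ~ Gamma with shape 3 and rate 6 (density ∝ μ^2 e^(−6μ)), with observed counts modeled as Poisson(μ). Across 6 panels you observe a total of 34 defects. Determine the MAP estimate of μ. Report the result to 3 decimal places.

Σxᵢ = 34, n = 6.
Posterior ∝ μ^2e^(−6μ) · μ^34e^(−6μ) = μ^36e^(−12μ), i.e. Gamma(shape=37, rate=12).
The mode of a Gamma(a, b) with a ≥ 1 (shape–rate) is (a−1)/b = 36/12 ≈ 3.000.

μ̂_MAP = 3.000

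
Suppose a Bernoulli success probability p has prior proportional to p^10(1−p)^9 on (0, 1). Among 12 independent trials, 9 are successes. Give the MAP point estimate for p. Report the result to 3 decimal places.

The prior density ∝ p^10(1−p)^9 is the kernel of Beta(11, 10).
Data: 9 successes in 12 trials. The binomial likelihood contributes p^9(1−p)^3, so the posterior is Beta(11+9, 10+3) = Beta(20, 13).
For Beta(a, b) with a, b > 1 the mode is (a−1)/(a+b−2) = 19/31 ≈ 0.613.

p̂_MAP = 0.613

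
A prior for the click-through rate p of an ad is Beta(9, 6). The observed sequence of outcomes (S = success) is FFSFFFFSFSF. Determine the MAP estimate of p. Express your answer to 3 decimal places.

Prior: Beta(9, 6).
Data: 3 successes in 11 trials (from the sequence). The binomial likelihood contributes p^3(1−p)^8, so the posterior is Beta(9+3, 6+8) = Beta(12, 14).
For Beta(a, b) with a, b > 1 the mode is (a−1)/(a+b−2) = 11/24 ≈ 0.458.

p̂_MAP = 0.458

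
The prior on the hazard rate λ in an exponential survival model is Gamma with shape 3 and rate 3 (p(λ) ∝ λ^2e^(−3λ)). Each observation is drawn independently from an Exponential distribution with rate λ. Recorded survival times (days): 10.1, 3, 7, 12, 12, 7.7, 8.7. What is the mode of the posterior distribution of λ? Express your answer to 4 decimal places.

λ̂_MAP = 0.1417

The Exponential(rate=λ) likelihood is ∝ λ^n e^(−λΣtᵢ). Here n = 7 and Σtᵢ = 10.1 + 3 + 7 + 12 + 12 + 7.7 + 8.7 = 60.5.
Posterior ∝ λ^2e^(−3λ) · λ^7e^(−60.5λ) = λ^9e^(−63.5λ), i.e. Gamma(10, 63.5).
Mode = (a−1)/b = 9/63.5 ≈ 0.1417.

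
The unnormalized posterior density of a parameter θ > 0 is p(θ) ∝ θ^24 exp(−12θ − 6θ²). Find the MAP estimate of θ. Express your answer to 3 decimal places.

ℓ'(θ) = 24/θ − 12 − 12θ. Setting this to zero and multiplying by θ: 12θ² + 12θ − 24 = 0.
θ = (−12 + √(12² + 4·12·24)) / (2·12) = (−12 + √1296) / 24 = (−12 + 36)/24 = 1.
ℓ''(θ) = −24/θ² − 12 < 0, confirming a maximum.

θ̂_MAP = 1.000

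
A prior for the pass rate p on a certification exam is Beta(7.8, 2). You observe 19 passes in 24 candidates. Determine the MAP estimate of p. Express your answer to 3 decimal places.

Prior: Beta(7.8, 2).
Data: 19 successes in 24 trials. The binomial likelihood contributes p^19(1−p)^5, so the posterior is Beta(7.8+19, 2+5) = Beta(26.8, 7).
For Beta(a, b) with a, b > 1 the mode is (a−1)/(a+b−2) = 25.8/31.8 ≈ 0.811.

p̂_MAP = 0.811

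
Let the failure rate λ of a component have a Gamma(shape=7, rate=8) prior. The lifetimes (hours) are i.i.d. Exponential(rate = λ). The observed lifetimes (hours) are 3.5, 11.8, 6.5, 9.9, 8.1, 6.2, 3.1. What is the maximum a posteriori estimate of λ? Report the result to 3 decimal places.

λ̂_MAP = 0.228

The Exponential(rate=λ) likelihood is ∝ λ^n e^(−λΣtᵢ). Here n = 7 and Σtᵢ = 3.5 + 11.8 + 6.5 + 9.9 + 8.1 + 6.2 + 3.1 = 49.1.
Posterior ∝ λ^6e^(−8λ) · λ^7e^(−49.1λ) = λ^13e^(−57.1λ), i.e. Gamma(14, 57.1).
Mode = (a−1)/b = 13/57.1 ≈ 0.228.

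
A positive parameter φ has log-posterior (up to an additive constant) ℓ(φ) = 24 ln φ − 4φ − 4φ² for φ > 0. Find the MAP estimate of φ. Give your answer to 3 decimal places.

ℓ'(φ) = 24/φ − 4 − 8φ. Setting this to zero and multiplying by φ: 8φ² + 4φ − 24 = 0.
φ = (−4 + √(4² + 4·8·24)) / (2·8) = (−4 + √784) / 16 = (−4 + 28)/16 = 3/2.
ℓ''(φ) = −24/φ² − 8 < 0, confirming a maximum.

φ̂_MAP = 1.500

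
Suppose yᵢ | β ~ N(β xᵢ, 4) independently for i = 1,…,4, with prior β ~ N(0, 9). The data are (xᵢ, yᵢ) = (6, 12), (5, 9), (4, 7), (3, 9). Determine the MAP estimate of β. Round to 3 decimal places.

log p(β | y) = −Σ(yᵢ − βxᵢ)²/(2·4) − β²/(2·9) + const.
Setting the derivative to zero: Σxᵢ(yᵢ − βxᵢ)/4 − β/9 = 0, so β = Σxᵢyᵢ / (Σxᵢ² + σ²/τ²).
Σxᵢyᵢ = 6·12 + 5·9 + 4·7 + 3·9 = 172; Σxᵢ² = 86; σ²/τ² = 4/9.
β̂_MAP = 172 / (86 + 4/9) = 172/(778/9) = 774/389 ≈ 1.990.

β̂_MAP = 1.990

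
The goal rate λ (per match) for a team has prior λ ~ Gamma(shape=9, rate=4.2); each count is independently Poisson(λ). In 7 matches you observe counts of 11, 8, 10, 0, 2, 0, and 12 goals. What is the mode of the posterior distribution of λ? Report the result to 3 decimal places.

λ̂_MAP = 4.554

Σxᵢ = 11+8+10+0+2+0+12 = 43, with n = 7.
Posterior ∝ λ^8e^(−4.2λ) · λ^43e^(−7λ) = λ^51e^(−11.2λ), i.e. Gamma(shape=52, rate=11.2).
The mode of a Gamma(a, b) with a ≥ 1 (shape–rate) is (a−1)/b = 51/11.2 ≈ 4.554.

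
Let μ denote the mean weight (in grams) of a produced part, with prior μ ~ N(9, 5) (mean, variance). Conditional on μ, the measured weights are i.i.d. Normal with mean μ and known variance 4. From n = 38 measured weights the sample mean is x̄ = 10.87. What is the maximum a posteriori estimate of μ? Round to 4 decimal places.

n = 38, x̄ = 10.87.
For a Normal prior and Normal likelihood with known variance, the posterior is Normal; its mode equals its mean, the precision-weighted average.
Prior precision 1/σ₀² = 1/5 = 0.2; data precision n/σ² = 38/4 = 9.5.
μ̂ = (0.2·9 + 9.5·10.87) / (0.2 + 9.5) = 105.065/9.7 = 21013/1940 ≈ 10.8314.

μ̂_MAP = 10.8314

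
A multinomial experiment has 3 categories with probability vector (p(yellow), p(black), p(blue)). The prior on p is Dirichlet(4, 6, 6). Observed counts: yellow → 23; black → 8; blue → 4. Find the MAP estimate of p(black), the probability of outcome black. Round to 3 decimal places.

The posterior is Dirichlet(αᵢ + nᵢ) = Dirichlet(27, 14, 10).
For a Dirichlet(a₁,…,a_K) with all aᵢ > 1, the mode has j-th component (aⱼ − 1)/(Σaᵢ − K).
Here Σaᵢ = 51 and K = 3, so p(black) = (14 − 1)/(51 − 3) = 13/48 ≈ 0.271.

MAP estimate of p(black) = 0.271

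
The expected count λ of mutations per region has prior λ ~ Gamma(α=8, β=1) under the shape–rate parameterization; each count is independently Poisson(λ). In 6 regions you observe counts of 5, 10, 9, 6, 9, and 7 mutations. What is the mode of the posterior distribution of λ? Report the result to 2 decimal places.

λ̂_MAP = 7.57

Σxᵢ = 5+10+9+6+9+7 = 46, with n = 6.
Posterior ∝ λ^7e^(−1λ) · λ^46e^(−6λ) = λ^53e^(−7λ), i.e. Gamma(shape=54, rate=7).
The mode of a Gamma(a, b) with a ≥ 1 (shape–rate) is (a−1)/b = 53/7 ≈ 7.57.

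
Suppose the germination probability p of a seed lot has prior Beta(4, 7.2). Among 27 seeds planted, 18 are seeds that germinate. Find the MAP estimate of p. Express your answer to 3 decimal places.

Prior: Beta(4, 7.2).
Data: 18 successes in 27 trials. The binomial likelihood contributes p^18(1−p)^9, so the posterior is Beta(4+18, 7.2+9) = Beta(22, 16.2).
For Beta(a, b) with a, b > 1 the mode is (a−1)/(a+b−2) = 21/36.2 ≈ 0.580.

p̂_MAP = 0.580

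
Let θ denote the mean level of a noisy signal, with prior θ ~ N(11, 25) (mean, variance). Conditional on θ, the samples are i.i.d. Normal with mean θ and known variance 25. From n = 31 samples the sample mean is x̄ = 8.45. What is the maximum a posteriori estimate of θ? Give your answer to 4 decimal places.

n = 31, x̄ = 8.45.
For a Normal prior and Normal likelihood with known variance, the posterior is Normal; its mode equals its mean, the precision-weighted average.
Prior precision 1/σ₀² = 1/25 = 0.04; data precision n/σ² = 31/25 = 1.24.
θ̂ = (0.04·11 + 1.24·8.45) / (0.04 + 1.24) = 10.918/1.28 = 8.5296875 ≈ 8.5297.

θ̂_MAP = 8.5297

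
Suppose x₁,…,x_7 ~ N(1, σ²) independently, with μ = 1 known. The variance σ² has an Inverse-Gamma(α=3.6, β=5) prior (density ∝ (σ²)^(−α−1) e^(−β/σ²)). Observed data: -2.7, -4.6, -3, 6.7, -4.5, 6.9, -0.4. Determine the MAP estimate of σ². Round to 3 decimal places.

Sum of squared deviations about the known mean: SS = (-2.7−1)² + (-4.6−1)² + (-3−1)² + (6.7−1)² + (-4.5−1)² + (6.9−1)² + (-0.4−1)² = 160.56.
The Normal likelihood contributes (σ²)^(−n/2) exp(−SS/(2σ²)), so the posterior is Inverse-Gamma(α + n/2, β + SS/2) = Inverse-Gamma(7.1, 85.28).
The mode of Inverse-Gamma(a, b) is b/(a+1) = 85.28/8.1 ≈ 10.528.

σ̂²_MAP = 10.528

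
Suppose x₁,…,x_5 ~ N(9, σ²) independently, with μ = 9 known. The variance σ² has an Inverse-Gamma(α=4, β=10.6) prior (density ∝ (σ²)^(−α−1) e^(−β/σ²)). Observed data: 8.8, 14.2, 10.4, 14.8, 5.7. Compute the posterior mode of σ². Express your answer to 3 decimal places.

Sum of squared deviations about the known mean: SS = (8.8−9)² + (14.2−9)² + (10.4−9)² + (14.8−9)² + (5.7−9)² = 73.57.
The Normal likelihood contributes (σ²)^(−n/2) exp(−SS/(2σ²)), so the posterior is Inverse-Gamma(α + n/2, β + SS/2) = Inverse-Gamma(6.5, 47.385).
The mode of Inverse-Gamma(a, b) is b/(a+1) = 47.385/7.5 ≈ 6.318.

σ̂²_MAP = 6.318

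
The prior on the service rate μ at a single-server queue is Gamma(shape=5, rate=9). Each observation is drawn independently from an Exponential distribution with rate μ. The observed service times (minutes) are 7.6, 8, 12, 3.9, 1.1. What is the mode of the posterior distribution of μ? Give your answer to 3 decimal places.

μ̂_MAP = 0.216

The Exponential(rate=μ) likelihood is ∝ μ^n e^(−μΣtᵢ). Here n = 5 and Σtᵢ = 7.6 + 8 + 12 + 3.9 + 1.1 = 32.6.
Posterior ∝ μ^4e^(−9μ) · μ^5e^(−32.6μ) = μ^9e^(−41.6μ), i.e. Gamma(10, 41.6).
Mode = (a−1)/b = 9/41.6 ≈ 0.216.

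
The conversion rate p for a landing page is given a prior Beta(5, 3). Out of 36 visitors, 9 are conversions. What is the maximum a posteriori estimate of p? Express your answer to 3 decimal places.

Prior: Beta(5, 3).
Data: 9 successes in 36 trials. The binomial likelihood contributes p^9(1−p)^27, so the posterior is Beta(5+9, 3+27) = Beta(14, 30).
For Beta(a, b) with a, b > 1 the mode is (a−1)/(a+b−2) = 13/42 ≈ 0.310.

p̂_MAP = 0.310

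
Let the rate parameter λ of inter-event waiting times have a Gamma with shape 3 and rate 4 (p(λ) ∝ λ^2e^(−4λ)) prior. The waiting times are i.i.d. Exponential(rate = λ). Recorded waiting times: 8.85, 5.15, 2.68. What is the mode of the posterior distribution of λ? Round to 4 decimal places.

λ̂_MAP = 0.2418

The Exponential(rate=λ) likelihood is ∝ λ^n e^(−λΣtᵢ). Here n = 3 and Σtᵢ = 8.85 + 5.15 + 2.68 = 16.68.
Posterior ∝ λ^2e^(−4λ) · λ^3e^(−16.68λ) = λ^5e^(−20.68λ), i.e. Gamma(6, 20.68).
Mode = (a−1)/b = 5/20.68 ≈ 0.2418.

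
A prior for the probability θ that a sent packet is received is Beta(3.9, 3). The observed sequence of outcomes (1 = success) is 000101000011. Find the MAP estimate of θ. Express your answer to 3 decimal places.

θ̂_MAP = 0.408

Prior: Beta(3.9, 3).
Data: 4 successes in 12 trials (from the sequence). The binomial likelihood contributes θ^4(1−θ)^8, so the posterior is Beta(3.9+4, 3+8) = Beta(7.9, 11).
For Beta(a, b) with a, b > 1 the mode is (a−1)/(a+b−2) = 6.9/16.9 ≈ 0.408.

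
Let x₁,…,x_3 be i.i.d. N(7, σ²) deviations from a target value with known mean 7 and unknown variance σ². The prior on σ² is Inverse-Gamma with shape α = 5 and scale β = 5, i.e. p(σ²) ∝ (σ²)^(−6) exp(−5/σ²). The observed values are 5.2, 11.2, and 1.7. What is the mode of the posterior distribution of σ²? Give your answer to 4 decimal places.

σ̂²_MAP = 3.9313

Sum of squared deviations about the known mean: SS = (5.2−7)² + (11.2−7)² + (1.7−7)² = 48.97.
The Normal likelihood contributes (σ²)^(−n/2) exp(−SS/(2σ²)), so the posterior is Inverse-Gamma(α + n/2, β + SS/2) = Inverse-Gamma(6.5, 29.485).
The mode of Inverse-Gamma(a, b) is b/(a+1) = 29.485/7.5 ≈ 3.9313.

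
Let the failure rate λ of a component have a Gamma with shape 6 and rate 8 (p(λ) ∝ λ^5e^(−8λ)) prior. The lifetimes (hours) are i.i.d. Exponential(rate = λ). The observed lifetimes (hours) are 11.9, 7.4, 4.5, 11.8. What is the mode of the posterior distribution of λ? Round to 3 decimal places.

The Exponential(rate=λ) likelihood is ∝ λ^n e^(−λΣtᵢ). Here n = 4 and Σtᵢ = 11.9 + 7.4 + 4.5 + 11.8 = 35.6.
Posterior ∝ λ^5e^(−8λ) · λ^4e^(−35.6λ) = λ^9e^(−43.6λ), i.e. Gamma(10, 43.6).
Mode = (a−1)/b = 9/43.6 ≈ 0.206.

λ̂_MAP = 0.206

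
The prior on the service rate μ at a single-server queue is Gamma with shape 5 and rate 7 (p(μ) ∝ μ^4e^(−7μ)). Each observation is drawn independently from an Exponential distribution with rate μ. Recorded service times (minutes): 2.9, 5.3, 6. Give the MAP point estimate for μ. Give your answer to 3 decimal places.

μ̂_MAP = 0.330

The Exponential(rate=μ) likelihood is ∝ μ^n e^(−μΣtᵢ). Here n = 3 and Σtᵢ = 2.9 + 5.3 + 6 = 14.2.
Posterior ∝ μ^4e^(−7μ) · μ^3e^(−14.2μ) = μ^7e^(−21.2μ), i.e. Gamma(8, 21.2).
Mode = (a−1)/b = 7/21.2 ≈ 0.330.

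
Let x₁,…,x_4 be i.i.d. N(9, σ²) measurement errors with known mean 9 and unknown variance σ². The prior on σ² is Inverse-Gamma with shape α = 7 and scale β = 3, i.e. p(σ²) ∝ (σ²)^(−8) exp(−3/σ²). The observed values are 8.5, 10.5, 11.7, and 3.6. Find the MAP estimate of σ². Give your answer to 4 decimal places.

σ̂²_MAP = 2.2475

Sum of squared deviations about the known mean: SS = (8.5−9)² + (10.5−9)² + (11.7−9)² + (3.6−9)² = 38.95.
The Normal likelihood contributes (σ²)^(−n/2) exp(−SS/(2σ²)), so the posterior is Inverse-Gamma(α + n/2, β + SS/2) = Inverse-Gamma(9, 22.475).
The mode of Inverse-Gamma(a, b) is b/(a+1) = 22.475/10 ≈ 2.2475.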